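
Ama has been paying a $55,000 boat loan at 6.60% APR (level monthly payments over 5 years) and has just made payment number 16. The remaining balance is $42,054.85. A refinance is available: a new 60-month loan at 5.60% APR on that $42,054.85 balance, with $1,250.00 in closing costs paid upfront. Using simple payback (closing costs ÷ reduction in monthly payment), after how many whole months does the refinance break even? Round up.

5 months

Current payment = 55,000 × 6.6%/12 / (1 − (1+0.0055000)^−60) = $1,078.72.
Refinanced payment = 42,054.85 × 0.0046667 / (1 − (1+0.0046667)^−60) = $805.24.
Monthly savings = $1,078.72 − $805.24 = $273.48.
Break-even = $1,250.00 / $273.48 = 4.57 → 5 months.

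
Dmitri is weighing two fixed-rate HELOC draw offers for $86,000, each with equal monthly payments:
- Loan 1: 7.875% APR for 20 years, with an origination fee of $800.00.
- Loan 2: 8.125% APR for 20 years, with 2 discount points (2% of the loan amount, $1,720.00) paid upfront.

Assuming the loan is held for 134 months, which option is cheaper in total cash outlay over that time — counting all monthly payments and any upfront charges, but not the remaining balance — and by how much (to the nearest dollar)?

Loan 1: at 7.875% the monthly rate is 0.0065625, so the payment is 86,000 × 0.0065625 / (1 − 1.0065625^−240) = $712.66.
Loan 2: at 8.125% the monthly rate is 0.0067708, so the payment is 86,000 × 0.0067708 / (1 − 1.0067708^−240) = $726.04.
Over 134 months: Loan 1 costs 134 × $712.66 + $800.00 = $96,296.44; Loan 2 costs 134 × $726.04 + $1,720.00 = $99,009.36.
Loan 1 is cheaper by $99,009.36 − $96,296.44 = $2,712.92.

Loan 1 by $2,713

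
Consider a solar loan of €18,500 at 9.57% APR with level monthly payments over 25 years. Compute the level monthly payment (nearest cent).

€162.53

Monthly rate = 9.57%/12 = 0.0079750; payment = 18,500 × 0.0079750 / (1 − (1+0.0079750)^−300) = €162.53.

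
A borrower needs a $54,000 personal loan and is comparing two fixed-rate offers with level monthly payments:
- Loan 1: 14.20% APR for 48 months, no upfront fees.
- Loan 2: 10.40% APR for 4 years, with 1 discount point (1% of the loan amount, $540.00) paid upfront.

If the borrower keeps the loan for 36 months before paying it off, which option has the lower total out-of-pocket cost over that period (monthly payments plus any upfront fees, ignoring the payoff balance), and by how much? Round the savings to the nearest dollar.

Loan 2 by $3,099

Loan 1: monthly rate = 14.2%/12 = 0.0118333; payment = 54,000 × 0.0118333 / (1 − (1+0.0118333)^−48) = $1,481.05.
Loan 2: at 10.40% the monthly rate is 0.0086667, so the payment is 54,000 × 0.0086667 / (1 − 1.0086667^−48) = $1,379.98.
Over 36 months: Loan 1 costs 36 × $1,481.05 = $53,317.80; Loan 2 costs 36 × $1,379.98 + $540.00 = $50,219.28.
Loan 2 is cheaper by $53,317.80 − $50,219.28 = $3,098.52.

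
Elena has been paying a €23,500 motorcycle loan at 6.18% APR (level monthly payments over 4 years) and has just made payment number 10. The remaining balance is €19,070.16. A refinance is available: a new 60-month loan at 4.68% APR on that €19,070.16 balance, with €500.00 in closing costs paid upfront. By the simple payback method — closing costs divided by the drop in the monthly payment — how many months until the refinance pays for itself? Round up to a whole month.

3 months

Current payment = 23,500 × 6.18%/12 / (1 − (1+0.0051500)^−48) = €553.84.
Refinanced payment = 19,070.16 × 0.0039000 / (1 − (1+0.0039000)^−60) = €357.09.
Monthly savings = €553.84 − €357.09 = €196.75.
Break-even = €500.00 / €196.75 = 2.54 → 3 months.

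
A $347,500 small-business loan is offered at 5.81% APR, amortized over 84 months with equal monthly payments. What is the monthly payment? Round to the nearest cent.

$5,044.88

Monthly rate = 5.81%/12 = 0.0048417; payment = 347,500 × 0.0048417 / (1 − (1+0.0048417)^−84) = $5,044.88.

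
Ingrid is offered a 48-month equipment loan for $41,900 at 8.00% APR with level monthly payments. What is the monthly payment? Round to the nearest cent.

$1,022.90

At 8.00% the monthly rate is 0.0066667, so the payment is 41,900 × 0.0066667 / (1 − 1.0066667^−48) = $1,022.90.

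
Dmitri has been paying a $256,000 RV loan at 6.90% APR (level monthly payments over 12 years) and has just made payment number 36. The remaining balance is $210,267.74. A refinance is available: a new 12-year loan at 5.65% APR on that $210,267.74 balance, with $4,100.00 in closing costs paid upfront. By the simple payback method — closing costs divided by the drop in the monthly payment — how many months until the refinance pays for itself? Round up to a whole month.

7 months

Current payment = 256,000 × 6.9%/12 / (1 − (1+0.0057500)^−144) = $2,619.03.
Refinanced payment = 210,267.74 × 0.0047083 / (1 − (1+0.0047083)^−144) = $2,014.02.
Monthly savings = $2,619.03 − $2,014.02 = $605.01.
Break-even = $4,100.00 / $605.01 = 6.78 → 7 months.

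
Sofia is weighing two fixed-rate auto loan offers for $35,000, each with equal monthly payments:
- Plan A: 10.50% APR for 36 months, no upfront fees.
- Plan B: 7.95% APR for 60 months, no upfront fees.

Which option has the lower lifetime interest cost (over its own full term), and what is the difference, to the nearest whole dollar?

Plan A by $1,577

Plan A: monthly rate = 10.5%/12 = 0.0087500; payment = 35,000 × 0.0087500 / (1 − (1+0.0087500)^−36) = $1,137.59.
Total interest on Plan A = 36 × $1,137.59 − $35,000 = $5,953.24.
Plan B: monthly rate = 7.95%/12 = 0.0066250; payment = 35,000 × 0.0066250 / (1 − (1+0.0066250)^−60) = $708.84.
Total interest on Plan B = 60 × $708.84 − $35,000 = $7,530.40.
Plan A is lower by $1,577.16.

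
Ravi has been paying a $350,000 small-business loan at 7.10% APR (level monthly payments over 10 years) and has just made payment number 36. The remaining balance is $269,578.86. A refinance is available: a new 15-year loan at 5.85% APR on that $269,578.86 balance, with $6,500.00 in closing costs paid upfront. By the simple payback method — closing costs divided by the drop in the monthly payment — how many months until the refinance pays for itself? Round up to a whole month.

Current payment = 350,000 × 7.1%/12 / (1 − (1+0.0059167)^−120) = $4,081.86.
Refinanced payment = 269,578.86 × 0.0048750 / (1 − (1+0.0048750)^−180) = $2,253.07.
Monthly savings = $4,081.86 − $2,253.07 = $1,828.79.
Break-even = $6,500.00 / $1,828.79 = 3.55 → 4 months.

4 months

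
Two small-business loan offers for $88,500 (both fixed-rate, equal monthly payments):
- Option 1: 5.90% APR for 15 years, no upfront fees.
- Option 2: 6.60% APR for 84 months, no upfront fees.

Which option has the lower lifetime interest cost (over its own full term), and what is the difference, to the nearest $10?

Option 1: at 5.90% the monthly rate is 0.0049167, so the payment is 88,500 × 0.0049167 / (1 − 1.0049167^−180) = $742.04.
Total interest on Option 1 = 180 × $742.04 − $88,500 = $45,067.20.
Option 2: monthly rate = 6.6%/12 = 0.0055000; payment = 88,500 × 0.0055000 / (1 − (1+0.0055000)^−84) = $1,318.46.
Total interest on Option 2 = 84 × $1,318.46 − $88,500 = $22,250.64.
Option 2 is lower by $22,816.56.

Option 2 by $22,820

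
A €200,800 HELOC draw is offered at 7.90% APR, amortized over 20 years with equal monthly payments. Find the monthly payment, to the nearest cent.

€1,667.10

At 7.90% the monthly rate is 0.0065833, so the payment is 200,800 × 0.0065833 / (1 − 1.0065833^−240) = €1,667.10.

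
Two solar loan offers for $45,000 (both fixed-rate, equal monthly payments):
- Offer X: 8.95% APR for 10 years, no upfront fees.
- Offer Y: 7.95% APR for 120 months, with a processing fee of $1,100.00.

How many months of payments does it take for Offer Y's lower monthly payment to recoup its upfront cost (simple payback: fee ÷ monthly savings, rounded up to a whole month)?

46 months

Offer X: monthly rate = 8.95%/12 = 0.0074583; payment = 45,000 × 0.0074583 / (1 − (1+0.0074583)^−120) = $568.82.
Offer Y: monthly rate = 7.95%/12 = 0.0066250; payment = 45,000 × 0.0066250 / (1 − (1+0.0066250)^−120) = $544.79.
Monthly savings = $568.82 − $544.79 = $24.03.
Break-even = $1,100.00 / $24.03 = 45.78 → 46 months.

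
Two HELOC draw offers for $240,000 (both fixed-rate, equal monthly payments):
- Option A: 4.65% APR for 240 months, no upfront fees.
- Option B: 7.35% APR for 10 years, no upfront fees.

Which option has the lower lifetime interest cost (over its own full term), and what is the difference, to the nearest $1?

Option B by $29,476

Option A: monthly rate = 4.65%/12 = 0.0038750; payment = 240,000 × 0.0038750 / (1 − (1+0.0038750)^−240) = $1,537.86.
Total interest on Option A = 240 × $1,537.86 − $240,000 = $129,086.40.
Option B: monthly rate = 7.35%/12 = 0.0061250; payment = 240,000 × 0.0061250 / (1 − (1+0.0061250)^−120) = $2,830.09.
Total interest on Option B = 120 × $2,830.09 − $240,000 = $99,610.80.
Option B is lower by $29,475.60.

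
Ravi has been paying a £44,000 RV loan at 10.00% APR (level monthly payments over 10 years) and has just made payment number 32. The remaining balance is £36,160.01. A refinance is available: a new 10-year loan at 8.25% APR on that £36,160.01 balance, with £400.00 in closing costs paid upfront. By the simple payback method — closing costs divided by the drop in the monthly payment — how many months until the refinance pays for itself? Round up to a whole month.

3 months

Current payment = 44,000 × 10%/12 / (1 − (1+0.0083333)^−120) = £581.46.
Refinanced payment = 36,160.01 × 0.0068750 / (1 − (1+0.0068750)^−120) = £443.51.
Monthly savings = £581.46 − £443.51 = £137.95.
Break-even = £400.00 / £137.95 = 2.90 → 3 months.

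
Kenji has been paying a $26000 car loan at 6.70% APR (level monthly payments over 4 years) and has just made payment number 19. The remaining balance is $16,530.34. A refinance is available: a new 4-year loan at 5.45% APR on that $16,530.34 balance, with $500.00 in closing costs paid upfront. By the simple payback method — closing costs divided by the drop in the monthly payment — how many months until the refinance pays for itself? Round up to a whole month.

Current payment = 26,000 × 6.7%/12 / (1 − (1+0.0055833)^−48) = $618.99.
Refinanced payment = 16,530.34 × 0.0045417 / (1 − (1+0.0045417)^−48) = $384.06.
Monthly savings = $618.99 − $384.06 = $234.93.
Break-even = $500.00 / $234.93 = 2.13 → 3 months.

3 months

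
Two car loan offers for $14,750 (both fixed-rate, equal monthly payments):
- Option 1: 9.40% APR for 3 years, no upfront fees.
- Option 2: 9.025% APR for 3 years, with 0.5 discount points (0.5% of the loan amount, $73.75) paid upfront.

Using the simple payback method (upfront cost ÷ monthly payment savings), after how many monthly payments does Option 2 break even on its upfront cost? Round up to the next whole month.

29 months

Option 1: at 9.40% the monthly rate is 0.0078333, so the payment is 14,750 × 0.0078333 / (1 − 1.0078333^−36) = $471.80.
Option 2: at 9.025% the monthly rate is 0.0075208, so the payment is 14,750 × 0.0075208 / (1 − 1.0075208^−36) = $469.22.
Monthly savings = $471.80 − $469.22 = $2.58.
Break-even = $73.75 / $2.58 = 28.59 → 29 months.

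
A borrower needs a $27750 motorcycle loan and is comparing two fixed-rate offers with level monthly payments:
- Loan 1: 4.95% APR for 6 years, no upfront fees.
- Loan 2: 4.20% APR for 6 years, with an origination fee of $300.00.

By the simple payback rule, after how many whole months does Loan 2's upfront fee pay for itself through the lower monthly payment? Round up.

32 months

Loan 1: monthly rate = 4.95%/12 = 0.0041250; payment = 27,750 × 0.0041250 / (1 − (1+0.0041250)^−72) = $446.27.
Loan 2: at 4.20% the monthly rate is 0.0035000, so the payment is 27,750 × 0.0035000 / (1 − 1.0035000^−72) = $436.69.
Monthly savings = $446.27 − $436.69 = $9.58.
Break-even = $300.00 / $9.58 = 31.32 → 32 months.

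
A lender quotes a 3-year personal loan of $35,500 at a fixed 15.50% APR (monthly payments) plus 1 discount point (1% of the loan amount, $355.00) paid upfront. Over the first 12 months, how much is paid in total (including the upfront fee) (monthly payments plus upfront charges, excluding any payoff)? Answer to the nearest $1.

Monthly rate = 15.5%/12 = 0.0129167; payment = 35,500 × 0.0129167 / (1 − (1+0.0129167)^−36) = $1,239.33.
Total outlay = 12 × $1,239.33 + $355.00 = $15,226.96.

$15,227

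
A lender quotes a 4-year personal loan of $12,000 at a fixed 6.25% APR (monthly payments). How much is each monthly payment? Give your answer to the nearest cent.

Monthly rate = 6.25%/12 = 0.0052083; payment = 12,000 × 0.0052083 / (1 − (1+0.0052083)^−48) = $283.20.

$283.20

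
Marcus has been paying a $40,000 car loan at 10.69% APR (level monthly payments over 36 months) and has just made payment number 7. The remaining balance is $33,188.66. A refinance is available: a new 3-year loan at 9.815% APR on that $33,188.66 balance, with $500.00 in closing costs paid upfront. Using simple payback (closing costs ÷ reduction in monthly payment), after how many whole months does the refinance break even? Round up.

3 months

Current payment = 40,000 × 10.69%/12 / (1 − (1+0.0089083)^−36) = $1,303.68.
Refinanced payment = 33,188.66 × 0.0081792 / (1 − (1+0.0081792)^−36) = $1,068.02.
Monthly savings = $1,303.68 − $1,068.02 = $235.66.
Break-even = $500.00 / $235.66 = 2.12 → 3 months.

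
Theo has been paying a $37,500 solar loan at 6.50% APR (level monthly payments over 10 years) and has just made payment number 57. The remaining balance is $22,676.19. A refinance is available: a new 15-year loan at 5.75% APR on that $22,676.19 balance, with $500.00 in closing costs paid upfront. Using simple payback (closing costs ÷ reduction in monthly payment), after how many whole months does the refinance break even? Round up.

3 months

Current payment = 37,500 × 6.5%/12 / (1 − (1+0.0054167)^−120) = $425.80.
Refinanced payment = 22,676.19 × 0.0047917 / (1 − (1+0.0047917)^−180) = $188.31.
Monthly savings = $425.80 − $188.31 = $237.49.
Break-even = $500.00 / $237.49 = 2.11 → 3 months.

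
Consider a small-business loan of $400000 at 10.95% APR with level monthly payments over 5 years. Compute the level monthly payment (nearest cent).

At 10.95% the monthly rate is 0.0091250, so the payment is 400,000 × 0.0091250 / (1 − 1.0091250^−60) = $8,687.00.

$8,687.00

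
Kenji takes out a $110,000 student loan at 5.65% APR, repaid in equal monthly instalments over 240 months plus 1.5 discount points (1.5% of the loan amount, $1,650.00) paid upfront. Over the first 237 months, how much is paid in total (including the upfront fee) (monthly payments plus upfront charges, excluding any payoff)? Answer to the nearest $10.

$183,200

Monthly rate = 5.65%/12 = 0.0047083; payment = 110,000 × 0.0047083 / (1 − (1+0.0047083)^−240) = $766.03.
Total outlay = 237 × $766.03 + $1,650.00 = $183,199.11.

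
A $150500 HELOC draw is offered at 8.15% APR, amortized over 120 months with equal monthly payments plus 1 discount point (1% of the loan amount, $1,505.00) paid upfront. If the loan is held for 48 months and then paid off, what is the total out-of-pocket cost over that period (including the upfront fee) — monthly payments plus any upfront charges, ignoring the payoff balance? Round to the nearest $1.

$89,726

At 8.15% the monthly rate is 0.0067917, so the payment is 150,500 × 0.0067917 / (1 − 1.0067917^−120) = $1,837.93.
Total outlay = 48 × $1,837.93 + $1,505.00 = $89,725.64.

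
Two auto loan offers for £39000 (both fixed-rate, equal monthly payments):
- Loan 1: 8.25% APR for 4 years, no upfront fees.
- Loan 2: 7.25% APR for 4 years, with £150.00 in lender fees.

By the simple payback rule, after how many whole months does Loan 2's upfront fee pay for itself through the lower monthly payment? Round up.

9 months

Loan 1: monthly rate = 8.25%/12 = 0.0068750; payment = 39,000 × 0.0068750 / (1 − (1+0.0068750)^−48) = £956.69.
Loan 2: at 7.25% the monthly rate is 0.0060417, so the payment is 39,000 × 0.0060417 / (1 − 1.0060417^−48) = £938.43.
Monthly savings = £956.69 − £938.43 = £18.26.
Break-even = £150.00 / £18.26 = 8.21 → 9 months.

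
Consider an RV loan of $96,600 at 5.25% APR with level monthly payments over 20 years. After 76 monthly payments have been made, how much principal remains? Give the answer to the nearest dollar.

With monthly rate i = 5.25%/12 = 0.0043750, the balance after k of n payments is P · [(1+i)^n − (1+i)^k] / [(1+i)^n − 1].
(1+0.0043750)^240 = 2.85111402 and (1+0.0043750)^76 = 1.39343897, so the balance is 96,600 × (2.85111402 − 1.39343897) / (2.85111402 − 1) = $76,068.47.

$76,068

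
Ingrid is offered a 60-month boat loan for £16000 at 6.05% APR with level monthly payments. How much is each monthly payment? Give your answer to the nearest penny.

£309.70

Monthly rate = 6.05%/12 = 0.0050417; payment = 16,000 × 0.0050417 / (1 − (1+0.0050417)^−60) = £309.70.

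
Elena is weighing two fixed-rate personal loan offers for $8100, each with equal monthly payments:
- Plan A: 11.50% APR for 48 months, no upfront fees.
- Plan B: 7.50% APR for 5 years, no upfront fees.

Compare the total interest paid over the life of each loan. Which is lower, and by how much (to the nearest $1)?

Plan A: monthly rate = 11.5%/12 = 0.0095833; payment = 8,100 × 0.0095833 / (1 − (1+0.0095833)^−48) = $211.32.
Total interest on Plan A = 48 × $211.32 − $8,100 = $2,043.36.
Plan B: monthly rate = 7.5%/12 = 0.0062500; payment = 8,100 × 0.0062500 / (1 − (1+0.0062500)^−60) = $162.31.
Total interest on Plan B = 60 × $162.31 − $8,100 = $1,638.60.
Plan B is lower by $404.76.

Plan B by $405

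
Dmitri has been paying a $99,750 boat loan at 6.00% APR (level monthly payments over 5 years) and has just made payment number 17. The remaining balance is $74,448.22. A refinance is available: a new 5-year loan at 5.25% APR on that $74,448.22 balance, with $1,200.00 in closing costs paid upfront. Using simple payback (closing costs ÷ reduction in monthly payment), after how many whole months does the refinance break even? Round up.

Current payment = 99,750 × 6%/12 / (1 − (1+0.0050000)^−60) = $1,928.45.
Refinanced payment = 74,448.22 × 0.0043750 / (1 − (1+0.0043750)^−60) = $1,413.47.
Monthly savings = $1,928.45 − $1,413.47 = $514.98.
Break-even = $1,200.00 / $514.98 = 2.33 → 3 months.

3 months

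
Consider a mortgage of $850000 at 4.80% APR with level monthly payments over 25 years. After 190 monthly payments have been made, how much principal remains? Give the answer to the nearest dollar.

With monthly rate i = 4.8%/12 = 0.0040000, the balance after k of n payments is P · [(1+i)^n − (1+i)^k] / [(1+i)^n − 1].
(1+0.0040000)^300 = 3.31217933 and (1+0.0040000)^190 = 2.13503714, so the balance is 850,000 × (3.31217933 − 2.13503714) / (3.31217933 − 1) = $432,739.30.

$432,739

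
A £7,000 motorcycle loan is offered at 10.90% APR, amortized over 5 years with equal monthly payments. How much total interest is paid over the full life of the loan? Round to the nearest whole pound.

£2,111

Monthly rate = 10.9%/12 = 0.0090833; payment = 7,000 × 0.0090833 / (1 − (1+0.0090833)^−60) = £151.85.
Total paid = 60 × £151.85 = £9,111.00; interest = £9,111.00 − £7,000 = £2,111.00.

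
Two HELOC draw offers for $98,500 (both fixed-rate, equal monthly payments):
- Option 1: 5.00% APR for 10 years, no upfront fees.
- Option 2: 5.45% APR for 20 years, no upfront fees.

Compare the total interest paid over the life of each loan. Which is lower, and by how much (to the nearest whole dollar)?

Option 1 by $36,580

Option 1: at 5.00% the monthly rate is 0.0041667, so the payment is 98,500 × 0.0041667 / (1 − 1.0041667^−120) = $1,044.75.
Total interest on Option 1 = 120 × $1,044.75 − $98,500 = $26,870.00.
Option 2: at 5.45% the monthly rate is 0.0045417, so the payment is 98,500 × 0.0045417 / (1 − 1.0045417^−240) = $674.79.
Total interest on Option 2 = 240 × $674.79 − $98,500 = $63,449.60.
Option 1 is lower by $36,579.60.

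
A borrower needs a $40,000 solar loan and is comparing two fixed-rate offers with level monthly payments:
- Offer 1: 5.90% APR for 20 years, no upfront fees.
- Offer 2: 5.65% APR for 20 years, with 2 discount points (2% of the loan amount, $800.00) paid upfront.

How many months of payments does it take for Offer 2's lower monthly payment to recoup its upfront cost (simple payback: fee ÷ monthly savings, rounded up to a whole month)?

Offer 1: at 5.90% the monthly rate is 0.0049167, so the payment is 40,000 × 0.0049167 / (1 − 1.0049167^−240) = $284.27.
Offer 2: at 5.65% the monthly rate is 0.0047083, so the payment is 40,000 × 0.0047083 / (1 − 1.0047083^−240) = $278.55.
Monthly savings = $284.27 − $278.55 = $5.72.
Break-even = $800.00 / $5.72 = 139.86 → 140 months.

140 months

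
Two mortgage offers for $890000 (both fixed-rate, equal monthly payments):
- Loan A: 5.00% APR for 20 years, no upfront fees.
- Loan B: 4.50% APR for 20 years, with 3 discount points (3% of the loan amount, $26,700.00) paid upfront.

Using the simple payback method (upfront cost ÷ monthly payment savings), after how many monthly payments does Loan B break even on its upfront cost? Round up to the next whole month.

Loan A: at 5.00% the monthly rate is 0.0041667, so the payment is 890,000 × 0.0041667 / (1 − 1.0041667^−240) = $5,873.61.
Loan B: monthly rate = 4.5%/12 = 0.0037500; payment = 890,000 × 0.0037500 / (1 − (1+0.0037500)^−240) = $5,630.58.
Monthly savings = $5,873.61 − $5,630.58 = $243.03.
Break-even = $26,700.00 / $243.03 = 109.86 → 110 months.

110 months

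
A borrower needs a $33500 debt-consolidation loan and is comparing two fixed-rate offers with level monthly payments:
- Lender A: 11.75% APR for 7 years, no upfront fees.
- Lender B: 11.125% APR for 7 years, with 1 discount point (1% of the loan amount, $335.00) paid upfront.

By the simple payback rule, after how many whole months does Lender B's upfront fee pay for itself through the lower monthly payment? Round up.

Lender A: at 11.75% the monthly rate is 0.0097917, so the payment is 33,500 × 0.0097917 / (1 − 1.0097917^−84) = $586.90.
Lender B: at 11.125% the monthly rate is 0.0092708, so the payment is 33,500 × 0.0092708 / (1 − 1.0092708^−84) = $575.81.
Monthly savings = $586.90 − $575.81 = $11.09.
Break-even = $335.00 / $11.09 = 30.21 → 31 months.

31 months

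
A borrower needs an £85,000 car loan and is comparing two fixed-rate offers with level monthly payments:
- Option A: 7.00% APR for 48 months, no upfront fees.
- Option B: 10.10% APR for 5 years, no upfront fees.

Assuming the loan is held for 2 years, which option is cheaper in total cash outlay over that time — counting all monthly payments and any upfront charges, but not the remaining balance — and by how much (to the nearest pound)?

Option B by £5,406

Option A: monthly rate = 7%/12 = 0.0058333; payment = 85,000 × 0.0058333 / (1 − (1+0.0058333)^−48) = £2,035.43.
Option B: monthly rate = 10.1%/12 = 0.0084167; payment = 85,000 × 0.0084167 / (1 − (1+0.0084167)^−60) = £1,810.18.
Over 24 months: Option A costs 24 × £2,035.43 = £48,850.32; Option B costs 24 × £1,810.18 = £43,444.32.
Option B is cheaper by £48,850.32 − £43,444.32 = £5,406.00.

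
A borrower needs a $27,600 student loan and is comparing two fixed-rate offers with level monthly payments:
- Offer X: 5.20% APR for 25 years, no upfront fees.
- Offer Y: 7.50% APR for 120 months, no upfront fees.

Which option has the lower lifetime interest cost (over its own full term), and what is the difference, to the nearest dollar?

Offer X: monthly rate = 5.2%/12 = 0.0043333; payment = 27,600 × 0.0043333 / (1 − (1+0.0043333)^−300) = $164.58.
Total interest on Offer X = 300 × $164.58 − $27,600 = $21,774.00.
Offer Y: monthly rate = 7.5%/12 = 0.0062500; payment = 27,600 × 0.0062500 / (1 − (1+0.0062500)^−120) = $327.62.
Total interest on Offer Y = 120 × $327.62 − $27,600 = $11,714.40.
Offer Y is lower by $10,059.60.

Offer Y by $10,060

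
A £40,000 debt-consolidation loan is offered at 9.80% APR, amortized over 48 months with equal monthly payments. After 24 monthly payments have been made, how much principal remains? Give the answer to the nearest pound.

With monthly rate i = 9.8%/12 = 0.0081667, the balance after k of n payments is P · [(1+i)^n − (1+i)^k] / [(1+i)^n − 1].
(1+0.0081667)^48 = 1.47758352 and (1+0.0081667)^24 = 1.21555893, so the balance is 40,000 × (1.47758352 − 1.21555893) / (1.47758352 − 1) = £21,945.87.

£21,946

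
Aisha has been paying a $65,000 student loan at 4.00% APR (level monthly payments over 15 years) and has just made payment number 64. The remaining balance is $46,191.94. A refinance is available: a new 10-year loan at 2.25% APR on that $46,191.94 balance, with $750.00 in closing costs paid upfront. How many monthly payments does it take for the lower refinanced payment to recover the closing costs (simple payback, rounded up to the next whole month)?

Current payment = 65,000 × 4%/12 / (1 − (1+0.0033333)^−180) = $480.80.
Refinanced payment = 46,191.94 × 0.0018750 / (1 − (1+0.0018750)^−120) = $430.22.
Monthly savings = $480.80 − $430.22 = $50.58.
Break-even = $750.00 / $50.58 = 14.83 → 15 months.

15 months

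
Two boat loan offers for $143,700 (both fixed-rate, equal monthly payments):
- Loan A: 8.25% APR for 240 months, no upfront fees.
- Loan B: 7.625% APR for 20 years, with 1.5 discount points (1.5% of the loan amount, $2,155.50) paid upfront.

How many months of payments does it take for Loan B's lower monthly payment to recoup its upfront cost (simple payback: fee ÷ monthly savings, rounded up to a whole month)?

39 months

Loan A: at 8.25% the monthly rate is 0.0068750, so the payment is 143,700 × 0.0068750 / (1 − 1.0068750^−240) = $1,224.42.
Loan B: monthly rate = 7.625%/12 = 0.0063542; payment = 143,700 × 0.0063542 / (1 − (1+0.0063542)^−240) = $1,168.65.
Monthly savings = $1,224.42 − $1,168.65 = $55.77.
Break-even = $2,155.50 / $55.77 = 38.65 → 39 months.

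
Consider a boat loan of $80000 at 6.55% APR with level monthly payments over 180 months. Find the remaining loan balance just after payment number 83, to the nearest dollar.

$52,541

With monthly rate i = 6.55%/12 = 0.0054583, the balance after k of n payments is P · [(1+i)^n − (1+i)^k] / [(1+i)^n − 1].
(1+0.0054583)^180 = 2.66399882 and (1+0.0054583)^83 = 1.57115296, so the balance is 80,000 × (2.66399882 − 1.57115296) / (2.66399882 − 1) = $52,540.70.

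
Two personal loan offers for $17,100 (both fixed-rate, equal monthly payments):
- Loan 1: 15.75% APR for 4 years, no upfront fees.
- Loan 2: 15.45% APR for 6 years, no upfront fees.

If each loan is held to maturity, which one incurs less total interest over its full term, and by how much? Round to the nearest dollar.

Loan 1 by $3,179

Loan 1: at 15.75% the monthly rate is 0.0131250, so the payment is 17,100 × 0.0131250 / (1 − 1.0131250^−48) = $482.43.
Total interest on Loan 1 = 48 × $482.43 − $17,100 = $6,056.64.
Loan 2: at 15.45% the monthly rate is 0.0128750, so the payment is 17,100 × 0.0128750 / (1 − 1.0128750^−72) = $365.77.
Total interest on Loan 2 = 72 × $365.77 − $17,100 = $9,235.44.
Loan 1 is lower by $3,178.80.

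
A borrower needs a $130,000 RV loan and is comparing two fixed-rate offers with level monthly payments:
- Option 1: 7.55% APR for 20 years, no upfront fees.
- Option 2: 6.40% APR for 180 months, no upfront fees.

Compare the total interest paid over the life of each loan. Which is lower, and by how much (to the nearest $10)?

Option 2 by $49,740

Option 1: at 7.55% the monthly rate is 0.0062917, so the payment is 130,000 × 0.0062917 / (1 − 1.0062917^−240) = $1,051.25.
Total interest on Option 1 = 240 × $1,051.25 − $130,000 = $122,300.00.
Option 2: monthly rate = 6.4%/12 = 0.0053333; payment = 130,000 × 0.0053333 / (1 − (1+0.0053333)^−180) = $1,125.31.
Total interest on Option 2 = 180 × $1,125.31 − $130,000 = $72,555.80.
Option 2 is lower by $49,744.20.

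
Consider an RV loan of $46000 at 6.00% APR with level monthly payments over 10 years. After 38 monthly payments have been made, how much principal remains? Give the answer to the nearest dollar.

$34,285

With monthly rate i = 6%/12 = 0.0050000, the balance after k of n payments is P · [(1+i)^n − (1+i)^k] / [(1+i)^n − 1].
(1+0.0050000)^120 = 1.81939673 and (1+0.0050000)^38 = 1.20867725, so the balance is 46,000 × (1.81939673 − 1.20867725) / (1.81939673 − 1) = $34,285.10.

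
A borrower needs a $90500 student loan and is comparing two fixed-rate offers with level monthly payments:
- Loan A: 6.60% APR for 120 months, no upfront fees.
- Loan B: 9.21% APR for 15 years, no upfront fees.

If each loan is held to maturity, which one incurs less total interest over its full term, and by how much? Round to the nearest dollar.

Loan A by $43,399

Loan A: at 6.60% the monthly rate is 0.0055000, so the payment is 90,500 × 0.0055000 / (1 − 1.0055000^−120) = $1,032.22.
Total interest on Loan A = 120 × $1,032.22 − $90,500 = $33,366.40.
Loan B: at 9.21% the monthly rate is 0.0076750, so the payment is 90,500 × 0.0076750 / (1 − 1.0076750^−180) = $929.25.
Total interest on Loan B = 180 × $929.25 − $90,500 = $76,765.00.
Loan A is lower by $43,398.60.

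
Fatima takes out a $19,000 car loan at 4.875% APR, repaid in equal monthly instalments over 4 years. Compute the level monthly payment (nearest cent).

Monthly rate = 4.875%/12 = 0.0040625; payment = 19,000 × 0.0040625 / (1 − (1+0.0040625)^−48) = $436.48.

$436.48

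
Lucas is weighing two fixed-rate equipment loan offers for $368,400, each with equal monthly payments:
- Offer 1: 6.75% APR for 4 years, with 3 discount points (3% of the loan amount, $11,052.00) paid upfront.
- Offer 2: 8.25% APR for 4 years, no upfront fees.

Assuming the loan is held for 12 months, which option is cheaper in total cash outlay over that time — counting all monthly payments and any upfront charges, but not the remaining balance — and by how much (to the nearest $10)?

Offer 2 by $7,960

Offer 1: monthly rate = 6.75%/12 = 0.0056250; payment = 368,400 × 0.0056250 / (1 − (1+0.0056250)^−48) = $8,779.13.
Offer 2: monthly rate = 8.25%/12 = 0.0068750; payment = 368,400 × 0.0068750 / (1 − (1+0.0068750)^−48) = $9,037.02.
Over 12 months: Offer 1 costs 12 × $8,779.13 + $11,052.00 = $116,401.56; Offer 2 costs 12 × $9,037.02 = $108,444.24.
Offer 2 is cheaper by $116,401.56 − $108,444.24 = $7,957.32.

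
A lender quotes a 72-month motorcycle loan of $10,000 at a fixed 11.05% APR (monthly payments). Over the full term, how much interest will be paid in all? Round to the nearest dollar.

At 11.05% the monthly rate is 0.0092083, so the payment is 10,000 × 0.0092083 / (1 − 1.0092083^−72) = $190.60.
Total paid = 72 × $190.60 = $13,723.20; interest = $13,723.20 − $10,000 = $3,723.20.

$3,723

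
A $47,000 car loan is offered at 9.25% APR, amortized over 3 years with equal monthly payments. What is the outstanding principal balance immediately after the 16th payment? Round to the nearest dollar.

With monthly rate i = 9.25%/12 = 0.0077083, the balance after k of n payments is P · [(1+i)^n − (1+i)^k] / [(1+i)^n − 1].
(1+0.0077083)^36 = 1.31842248 and (1+0.0077083)^16 = 1.13072658, so the balance is 47,000 × (1.31842248 − 1.13072658) / (1.31842248 − 1) = $27,704.41.

$27,704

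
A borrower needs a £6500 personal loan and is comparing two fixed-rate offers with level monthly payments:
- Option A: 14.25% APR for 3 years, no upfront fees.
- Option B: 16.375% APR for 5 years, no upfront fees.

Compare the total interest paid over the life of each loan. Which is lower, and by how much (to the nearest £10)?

Option A: at 14.25% the monthly rate is 0.0118750, so the payment is 6,500 × 0.0118750 / (1 − 1.0118750^−36) = £222.94.
Total interest on Option A = 36 × £222.94 − £6,500 = £1,525.84.
Option B: monthly rate = 16.375%/12 = 0.0136458; payment = 6,500 × 0.0136458 / (1 − (1+0.0136458)^−60) = £159.37.
Total interest on Option B = 60 × £159.37 − £6,500 = £3,062.20.
Option A is lower by £1,536.36.

Option A by £1,540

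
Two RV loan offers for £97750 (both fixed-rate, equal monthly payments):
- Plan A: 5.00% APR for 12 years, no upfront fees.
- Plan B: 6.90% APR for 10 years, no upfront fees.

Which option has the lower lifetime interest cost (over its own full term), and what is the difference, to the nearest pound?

Plan A by £5,404

Plan A: monthly rate = 5%/12 = 0.0041667; payment = 97,750 × 0.0041667 / (1 − (1+0.0041667)^−144) = £904.08.
Total interest on Plan A = 144 × £904.08 − £97,750 = £32,437.52.
Plan B: monthly rate = 6.9%/12 = 0.0057500; payment = 97,750 × 0.0057500 / (1 − (1+0.0057500)^−120) = £1,129.93.
Total interest on Plan B = 120 × £1,129.93 − £97,750 = £37,841.60.
Plan A is lower by £5,404.08.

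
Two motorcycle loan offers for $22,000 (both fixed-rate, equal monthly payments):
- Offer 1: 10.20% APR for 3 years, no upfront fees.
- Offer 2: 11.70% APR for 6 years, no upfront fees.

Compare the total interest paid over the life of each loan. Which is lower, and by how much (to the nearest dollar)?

Offer 1 by $5,091

Offer 1: at 10.20% the monthly rate is 0.0085000, so the payment is 22,000 × 0.0085000 / (1 − 1.0085000^−36) = $711.95.
Total interest on Offer 1 = 36 × $711.95 − $22,000 = $3,630.20.
Offer 2: at 11.70% the monthly rate is 0.0097500, so the payment is 22,000 × 0.0097500 / (1 − 1.0097500^−72) = $426.68.
Total interest on Offer 2 = 72 × $426.68 − $22,000 = $8,720.96.
Offer 1 is lower by $5,090.76.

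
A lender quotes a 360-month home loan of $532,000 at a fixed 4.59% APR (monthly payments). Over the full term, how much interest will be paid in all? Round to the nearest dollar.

Monthly rate = 4.59%/12 = 0.0038250; payment = 532,000 × 0.0038250 / (1 − (1+0.0038250)^−360) = $2,724.09.
Total paid = 360 × $2,724.09 = $980,672.40; interest = $980,672.40 − $532,000 = $448,672.40.

$448,672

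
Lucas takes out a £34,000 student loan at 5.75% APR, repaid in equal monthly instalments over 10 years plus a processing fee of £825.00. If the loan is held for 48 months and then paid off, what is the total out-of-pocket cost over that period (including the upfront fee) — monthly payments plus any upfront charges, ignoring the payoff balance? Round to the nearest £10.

Monthly rate = 5.75%/12 = 0.0047917; payment = 34,000 × 0.0047917 / (1 − (1+0.0047917)^−120) = £373.22.
Total outlay = 48 × £373.22 + £825.00 = £18,739.56.

£18,740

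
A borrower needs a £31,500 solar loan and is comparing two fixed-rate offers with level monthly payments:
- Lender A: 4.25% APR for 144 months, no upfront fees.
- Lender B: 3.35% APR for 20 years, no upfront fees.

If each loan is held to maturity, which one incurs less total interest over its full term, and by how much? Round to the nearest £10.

Lender A by £3,000

Lender A: at 4.25% the monthly rate is 0.0035417, so the payment is 31,500 × 0.0035417 / (1 − 1.0035417^−144) = £279.63.
Total interest on Lender A = 144 × £279.63 − £31,500 = £8,766.72.
Lender B: monthly rate = 3.35%/12 = 0.0027917; payment = 31,500 × 0.0027917 / (1 − (1+0.0027917)^−240) = £180.27.
Total interest on Lender B = 240 × £180.27 − £31,500 = £11,764.80.
Lender A is lower by £2,998.08.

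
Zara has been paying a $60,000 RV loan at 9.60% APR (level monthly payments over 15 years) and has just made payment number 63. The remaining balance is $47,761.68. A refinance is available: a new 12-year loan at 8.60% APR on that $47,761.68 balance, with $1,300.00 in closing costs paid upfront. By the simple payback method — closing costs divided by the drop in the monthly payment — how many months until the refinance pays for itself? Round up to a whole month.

Current payment = 60,000 × 9.6%/12 / (1 − (1+0.0080000)^−180) = $630.16.
Refinanced payment = 47,761.68 × 0.0071667 / (1 − (1+0.0071667)^−144) = $532.84.
Monthly savings = $630.16 − $532.84 = $97.32.
Break-even = $1,300.00 / $97.32 = 13.36 → 14 months.

14 months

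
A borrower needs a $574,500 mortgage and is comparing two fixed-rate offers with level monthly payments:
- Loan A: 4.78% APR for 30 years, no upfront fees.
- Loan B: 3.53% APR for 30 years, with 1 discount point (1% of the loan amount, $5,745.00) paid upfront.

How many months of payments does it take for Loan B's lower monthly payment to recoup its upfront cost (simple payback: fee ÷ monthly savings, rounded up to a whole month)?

14 months

Loan A: at 4.78% the monthly rate is 0.0039833, so the payment is 574,500 × 0.0039833 / (1 − 1.0039833^−360) = $3,007.26.
Loan B: monthly rate = 3.53%/12 = 0.0029417; payment = 574,500 × 0.0029417 / (1 − (1+0.0029417)^−360) = $2,589.39.
Monthly savings = $3,007.26 − $2,589.39 = $417.87.
Break-even = $5,745.00 / $417.87 = 13.75 → 14 months.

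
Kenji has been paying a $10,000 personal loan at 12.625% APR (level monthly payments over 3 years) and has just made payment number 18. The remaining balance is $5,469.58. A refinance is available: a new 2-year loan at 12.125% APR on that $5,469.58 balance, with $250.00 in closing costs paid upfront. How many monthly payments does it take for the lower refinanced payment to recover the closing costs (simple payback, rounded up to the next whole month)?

4 months

Current payment = 10,000 × 12.625%/12 / (1 − (1+0.0105208)^−36) = $335.14.
Refinanced payment = 5,469.58 × 0.0101042 / (1 − (1+0.0101042)^−24) = $257.79.
Monthly savings = $335.14 − $257.79 = $77.35.
Break-even = $250.00 / $77.35 = 3.23 → 4 months.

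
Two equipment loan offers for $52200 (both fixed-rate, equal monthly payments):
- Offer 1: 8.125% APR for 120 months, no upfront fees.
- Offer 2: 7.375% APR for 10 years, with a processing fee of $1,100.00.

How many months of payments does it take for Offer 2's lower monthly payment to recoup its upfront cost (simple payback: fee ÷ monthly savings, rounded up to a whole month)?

Offer 1: monthly rate = 8.125%/12 = 0.0067708; payment = 52,200 × 0.0067708 / (1 − (1+0.0067708)^−120) = $636.78.
Offer 2: monthly rate = 7.375%/12 = 0.0061458; payment = 52,200 × 0.0061458 / (1 − (1+0.0061458)^−120) = $616.22.
Monthly savings = $636.78 − $616.22 = $20.56.
Break-even = $1,100.00 / $20.56 = 53.50 → 54 months.

54 months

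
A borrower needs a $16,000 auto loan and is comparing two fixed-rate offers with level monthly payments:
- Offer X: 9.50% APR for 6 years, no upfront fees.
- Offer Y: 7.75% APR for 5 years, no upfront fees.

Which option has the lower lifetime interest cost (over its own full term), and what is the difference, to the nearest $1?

Offer X: at 9.50% the monthly rate is 0.0079167, so the payment is 16,000 × 0.0079167 / (1 − 1.0079167^−72) = $292.40.
Total interest on Offer X = 72 × $292.40 − $16,000 = $5,052.80.
Offer Y: monthly rate = 7.75%/12 = 0.0064583; payment = 16,000 × 0.0064583 / (1 − (1+0.0064583)^−60) = $322.51.
Total interest on Offer Y = 60 × $322.51 − $16,000 = $3,350.60.
Offer Y is lower by $1,702.20.

Offer Y by $1,702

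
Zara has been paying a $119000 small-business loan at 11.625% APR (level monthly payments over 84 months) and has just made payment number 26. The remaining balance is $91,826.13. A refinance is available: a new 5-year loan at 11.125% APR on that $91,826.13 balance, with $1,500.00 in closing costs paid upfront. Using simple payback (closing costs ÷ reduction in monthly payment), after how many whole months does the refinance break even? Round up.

21 months

Current payment = 119,000 × 11.625%/12 / (1 − (1+0.0096875)^−84) = $2,076.89.
Refinanced payment = 91,826.13 × 0.0092708 / (1 − (1+0.0092708)^−60) = $2,002.25.
Monthly savings = $2,076.89 − $2,002.25 = $74.64.
Break-even = $1,500.00 / $74.64 = 20.10 → 21 months.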